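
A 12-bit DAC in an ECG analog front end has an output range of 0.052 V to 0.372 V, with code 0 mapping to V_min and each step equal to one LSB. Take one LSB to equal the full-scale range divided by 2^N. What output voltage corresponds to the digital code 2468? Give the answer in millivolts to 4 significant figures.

Range = 0.372 − (0.052) = 0.32 V. LSB = 0.32 V / 2^12.
V_out = 0.052 + 2468 × (0.32/4096) V
      = 0.052 + 0.192813 = 0.244813 V.

244.8 mV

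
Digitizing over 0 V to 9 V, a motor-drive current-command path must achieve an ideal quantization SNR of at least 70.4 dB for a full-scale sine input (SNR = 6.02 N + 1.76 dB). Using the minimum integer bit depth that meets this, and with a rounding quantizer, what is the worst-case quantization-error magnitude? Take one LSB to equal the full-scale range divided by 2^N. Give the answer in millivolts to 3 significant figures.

V_FS = 9 V.
Required N = ⌈(70.4 − 1.76)/6.02⌉ = ⌈11.402⌉ = 12.
LSB = 9 V ÷ 2^12 = 9/4096 V = 2.1973 mV.
Max error for round-to-nearest is LSB/2 = 1.10 mV.

1.10 mV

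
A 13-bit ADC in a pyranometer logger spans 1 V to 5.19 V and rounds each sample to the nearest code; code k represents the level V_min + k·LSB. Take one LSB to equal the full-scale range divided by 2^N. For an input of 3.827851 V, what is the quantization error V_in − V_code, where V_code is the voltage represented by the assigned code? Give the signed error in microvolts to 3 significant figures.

Range = 5.19 − (1) = 4.19 V. LSB = 4.19 V / 2^13 ≈ 0.5115 mV.
Position in LSBs: (3.827851 − (1)) × 8192/4.19 = 5528.8199; rounding gives k = 5529.
Reconstructed level: 1 + 5529 × 4.19/8192 V = 3.827943115 V.
V_in − V_code = 3.827851 − (3.827943115) = −92.1 µV.

−92.1 µV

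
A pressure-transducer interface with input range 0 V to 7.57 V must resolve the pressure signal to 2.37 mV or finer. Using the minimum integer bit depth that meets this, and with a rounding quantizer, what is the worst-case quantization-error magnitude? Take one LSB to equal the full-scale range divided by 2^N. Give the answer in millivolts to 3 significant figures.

0.924 mV

Range is 7.57 V.
Need 2^N ≥ 7.57 V / 2.37 mV = 3194 → N_min = 12.
LSB = 7.57 V / 2^12 = 1.8481 mV.
Max error for round-to-nearest is LSB/2 = 0.924 mV.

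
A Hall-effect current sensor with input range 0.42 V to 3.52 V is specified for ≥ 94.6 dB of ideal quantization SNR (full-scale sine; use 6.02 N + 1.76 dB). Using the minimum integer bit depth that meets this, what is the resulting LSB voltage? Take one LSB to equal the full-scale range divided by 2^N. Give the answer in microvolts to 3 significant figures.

47.3 µV

Full-scale range = 3.52 V − (0.42 V) = 3.1 V.
N ≥ (94.6 − 1.76)/6.02 = 15.422 → N_min = 16.
Step size = 3.1/65536 V = 47.3 µV.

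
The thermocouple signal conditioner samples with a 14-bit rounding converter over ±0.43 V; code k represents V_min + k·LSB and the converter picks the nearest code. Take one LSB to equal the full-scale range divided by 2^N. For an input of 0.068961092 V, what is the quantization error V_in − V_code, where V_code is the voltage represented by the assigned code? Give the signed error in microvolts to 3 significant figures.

−11.1 µV

Range = 0.43 − (-0.43) = 0.86 V. LSB = 0.86 V / 2^14 ≈ 52.49 µV.
Position in LSBs: (0.068961092 − (-0.43)) × 16384/0.86 = 9505.7890; rounding gives k = 9506.
V_code = -0.43 + (9506/16384) × 0.86 = 0.068972167969 V.
Error = V_in − V_code = 0.068961092 − (0.068972167969) = −11.1 µV.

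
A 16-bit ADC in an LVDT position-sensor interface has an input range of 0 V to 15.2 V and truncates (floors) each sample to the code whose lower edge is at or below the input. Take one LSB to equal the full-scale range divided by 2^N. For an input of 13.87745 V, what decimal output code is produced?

V_FS = 15.2 V. LSB = 15.2 V / 2^16 ≈ 231.9 µV.
code = ⌊(V_in − V_min)/LSB⌋ = ⌊(V_in − V_min) × 2^16 / range⌋
     = ⌊(13.87745 − (0)) × 65536 / 15.2⌋ = ⌊13.87745 × 65536/15.2⌋
     = ⌊59833.721⌋ = 59833.

59833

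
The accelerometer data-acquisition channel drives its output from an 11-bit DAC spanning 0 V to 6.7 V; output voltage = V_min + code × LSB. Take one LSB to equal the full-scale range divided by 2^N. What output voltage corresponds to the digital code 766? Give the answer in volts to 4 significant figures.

2.506 V

V_FS = 6.7 V. LSB = 6.7 V / 2^11.
V_out = V_min + code × LSB = 0 V + 766 × 6.7 V / 2048
      = 0 + 2.50596 = 2.50596 V.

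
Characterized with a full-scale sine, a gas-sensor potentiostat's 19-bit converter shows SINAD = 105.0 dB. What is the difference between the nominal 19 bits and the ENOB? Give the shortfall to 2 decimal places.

1.85 bits

Effective bits = (105.0 − 1.76)/6.02 = 17.1495.
Lost resolution: 19 − 17.1495 = 1.8505 bits.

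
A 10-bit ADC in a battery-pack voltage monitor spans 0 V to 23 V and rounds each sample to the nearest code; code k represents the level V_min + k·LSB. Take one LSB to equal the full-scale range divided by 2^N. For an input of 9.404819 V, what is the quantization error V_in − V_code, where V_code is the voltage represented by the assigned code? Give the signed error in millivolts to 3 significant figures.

Full-scale range = 23 V. LSB = 23 V / 2^10 ≈ 22.46 mV.
(V_in − V_min)/LSB = (9.404819 − (0)) × 1024/23 = 418.7189 → nearest code k = 419.
Reconstructed level: 0 + 419 × 23/1024 V = 9.411132813 V.
Error = V_in − V_code = 9.404819 − (9.411132813) = −6.31 mV.

−6.31 mV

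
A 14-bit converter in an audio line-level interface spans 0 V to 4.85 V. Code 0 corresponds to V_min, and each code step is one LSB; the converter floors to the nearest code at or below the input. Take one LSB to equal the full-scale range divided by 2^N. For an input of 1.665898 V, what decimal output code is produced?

Span = 4.85 V. LSB = 4.85 V / 2^14 ≈ 296.0 µV.
(V_in − V_min) × 2^14/range = (1.665898 − (0)) × 16384/4.85 = 5627.644.
Floor → code = 5627.

5627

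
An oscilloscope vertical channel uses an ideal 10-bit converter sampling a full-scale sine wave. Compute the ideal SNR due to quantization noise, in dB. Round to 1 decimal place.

62.0 dB

For an ideal N-bit converter with full-scale sine input, SNR = 6.02 N + 1.76 dB. SNR = 6.02 × 10 + 1.76 = 60.20 + 1.76 = 61.96 dB.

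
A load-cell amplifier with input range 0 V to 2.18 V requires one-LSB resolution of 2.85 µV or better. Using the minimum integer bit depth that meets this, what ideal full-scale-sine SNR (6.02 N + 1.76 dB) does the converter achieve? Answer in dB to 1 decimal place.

Span = 2.18 V.
2.18 V / 2.85 µV = 764900. Since 2^19 = 524288 and 2^20 = 1048576, N = 20.
SNR = 6.02 × 20 + 1.76 = 122.16 dB.

122.2 dB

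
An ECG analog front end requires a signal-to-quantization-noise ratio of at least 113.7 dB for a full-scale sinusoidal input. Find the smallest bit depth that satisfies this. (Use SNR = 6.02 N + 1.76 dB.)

Required N = ⌈(113.7 − 1.76)/6.02⌉ = ⌈18.595⌉ = 19.

19 bits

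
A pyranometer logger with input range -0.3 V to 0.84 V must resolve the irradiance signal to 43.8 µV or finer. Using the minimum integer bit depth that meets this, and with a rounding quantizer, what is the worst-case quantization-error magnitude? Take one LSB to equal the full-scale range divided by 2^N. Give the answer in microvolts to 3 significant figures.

The full-scale span is 0.84 − (-0.3) = 1.14 V.
Need 2^N ≥ 1.14 V / 43.8 µV = 26030 → N_min = 15.
One LSB is 1.14 V / 32768 = 34.790 µV.
Half an LSB is 17.4 µV.

17.4 µV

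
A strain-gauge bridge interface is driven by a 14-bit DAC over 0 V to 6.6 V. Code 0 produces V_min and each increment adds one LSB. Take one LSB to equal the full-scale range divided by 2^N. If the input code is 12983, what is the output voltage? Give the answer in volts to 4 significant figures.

V_FS = 6.6 V. LSB = 6.6 V / 2^14.
V_out = V_min + code × LSB = 0 V + 12983 × 6.6 V / 16384
      = 0 + 5.22997 = 5.22997 V.

5.230 V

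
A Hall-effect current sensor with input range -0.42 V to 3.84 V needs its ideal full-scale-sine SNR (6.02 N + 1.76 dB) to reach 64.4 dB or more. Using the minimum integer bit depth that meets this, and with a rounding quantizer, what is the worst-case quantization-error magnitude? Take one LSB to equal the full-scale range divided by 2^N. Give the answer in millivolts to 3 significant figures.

1.04 mV

Range = 3.84 − (-0.42) = 4.26 V.
Required N = ⌈(64.4 − 1.76)/6.02⌉ = ⌈10.405⌉ = 11.
LSB = 4.26 V ÷ 2^11 = 4.26/2048 V = 2.0801 mV.
Max error for round-to-nearest is LSB/2 = 1.04 mV.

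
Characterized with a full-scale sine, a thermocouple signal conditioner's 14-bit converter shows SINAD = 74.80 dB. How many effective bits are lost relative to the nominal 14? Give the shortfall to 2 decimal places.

Effective bits = (74.80 − 1.76)/6.02 = 12.1329.
Lost resolution: 14 − 12.1329 = 1.8671 bits.

1.87 bits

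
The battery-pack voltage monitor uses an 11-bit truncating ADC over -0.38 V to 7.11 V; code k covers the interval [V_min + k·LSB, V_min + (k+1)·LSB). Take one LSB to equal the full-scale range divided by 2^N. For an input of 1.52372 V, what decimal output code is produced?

520

Span: 7.11 V − (-0.38 V) = 7.49 V. LSB = 7.49 V / 2^11 ≈ 3.657 mV.
(V_in − V_min) × 2^11/range = (1.52372 − (-0.38)) × 2048/7.49 = 520.537.
Floor → code = 520.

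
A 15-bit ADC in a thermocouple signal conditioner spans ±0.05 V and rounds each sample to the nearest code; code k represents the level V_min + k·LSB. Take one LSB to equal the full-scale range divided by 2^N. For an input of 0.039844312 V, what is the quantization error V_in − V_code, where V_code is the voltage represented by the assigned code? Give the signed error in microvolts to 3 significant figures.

The full-scale span is 0.05 − (-0.05) = 0.1 V. LSB = 0.1 V / 2^15 ≈ 3.052 µV.
(V_in − V_min)/LSB = (0.039844312 − (-0.05)) × 32768/0.1 = 29440.1842 → nearest code k = 29440.
V_code = -0.05 + (29440/32768) × 0.1 = 0.039843750000 V.
e = 0.039844312 − (0.039843750000) = +0.562 µV.

+0.562 µV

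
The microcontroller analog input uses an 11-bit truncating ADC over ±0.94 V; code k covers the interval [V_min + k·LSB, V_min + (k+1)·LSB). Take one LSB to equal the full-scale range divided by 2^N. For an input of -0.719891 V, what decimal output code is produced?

The full-scale span is 0.94 − (-0.94) = 1.88 V. LSB = 1.88 V / 2^11 ≈ 0.9180 mV.
V_in − V_min = -0.719891 − (-0.94) = 0.220109 V.
Divide by LSB: 0.220109 × 2048/1.88 = 239.7783.
Truncating gives code 239.

239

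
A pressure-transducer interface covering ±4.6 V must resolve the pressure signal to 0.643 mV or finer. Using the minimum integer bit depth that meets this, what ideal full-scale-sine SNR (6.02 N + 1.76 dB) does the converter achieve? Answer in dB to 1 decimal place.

86.0 dB

Range = 4.6 − (-4.6) = 9.2 V.
Need 2^N ≥ 9.2 V / 0.643 mV = 14310 → N_min = 14.
6.02(14) + 1.76 = 86.04 dB.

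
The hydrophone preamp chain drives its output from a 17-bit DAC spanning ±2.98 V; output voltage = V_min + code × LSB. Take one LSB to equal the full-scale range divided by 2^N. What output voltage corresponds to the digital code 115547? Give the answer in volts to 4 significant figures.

The full-scale span is 2.98 − (-2.98) = 5.96 V. LSB = 5.96 V / 2^17.
V_out = V_min + code × LSB = -2.98 V + 115547 × 5.96 V / 131072
      = -2.98 V + 5.25406 V = 2.27406 V.

2.274 V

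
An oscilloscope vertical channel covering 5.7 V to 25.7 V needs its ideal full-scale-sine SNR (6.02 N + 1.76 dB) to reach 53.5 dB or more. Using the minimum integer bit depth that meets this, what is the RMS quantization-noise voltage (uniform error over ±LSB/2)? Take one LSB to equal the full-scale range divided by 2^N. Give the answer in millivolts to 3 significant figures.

Full-scale range = 25.7 V − (5.7 V) = 20 V.
Solving 6.02 N ≥ 53.5 − 1.76: N ≥ 8.595. Round up → N = 9.
Step size = 20/512 V = 39.063 mV.
σ_q = LSB/√12 = 39.063 mV/3.4641 = 11.3 mV.

11.3 mV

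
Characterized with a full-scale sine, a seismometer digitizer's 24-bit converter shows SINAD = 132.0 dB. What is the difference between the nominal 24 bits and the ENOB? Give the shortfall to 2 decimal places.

ENOB = (SINAD − 1.76)/6.02 = (132.0 − 1.76)/6.02 = 21.6346 bits.
Shortfall = 24 − 21.6346 = 2.3654 bits.

2.37 bits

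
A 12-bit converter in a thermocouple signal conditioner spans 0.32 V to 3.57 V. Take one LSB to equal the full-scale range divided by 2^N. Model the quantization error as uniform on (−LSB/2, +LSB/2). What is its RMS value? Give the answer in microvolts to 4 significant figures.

Range = 3.57 − (0.32) = 3.25 V.
LSB = 3.25 V / 2^12 = 0.793457 mV.
V_rms = LSB/√12 = 0.793457 mV / √12 = 229.1 µV.

229.1 µV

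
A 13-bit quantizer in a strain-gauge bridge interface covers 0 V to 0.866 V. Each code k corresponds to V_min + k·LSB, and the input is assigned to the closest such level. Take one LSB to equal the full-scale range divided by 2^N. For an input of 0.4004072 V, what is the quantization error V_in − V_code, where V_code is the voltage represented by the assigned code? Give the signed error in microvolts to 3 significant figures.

Full-scale range = 0.866 V. LSB = 0.866 V / 2^13 ≈ 105.7 µV.
(0.4004072 − (0)) / LSB = 0.4004072 × 8192/0.866 = 3787.6857. Nearest integer: k = 3788.
Reconstructed level: 0 + 3788 × 0.866/8192 V = 0.4004404297 V.
V_in − V_code = 0.4004072 − (0.4004404297) = −33.2 µV.

−33.2 µV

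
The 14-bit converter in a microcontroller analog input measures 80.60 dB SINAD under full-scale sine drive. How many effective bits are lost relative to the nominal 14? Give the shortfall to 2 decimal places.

0.90 bits

ENOB = (SINAD − 1.76)/6.02 = (80.60 − 1.76)/6.02 = 13.0963 bits.
14 − 13.0963 = 0.90 bits below nominal.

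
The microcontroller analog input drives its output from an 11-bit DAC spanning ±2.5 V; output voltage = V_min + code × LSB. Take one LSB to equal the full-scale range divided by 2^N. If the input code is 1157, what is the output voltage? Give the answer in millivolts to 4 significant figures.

Range = 2.5 − (-2.5) = 5 V. LSB = 5 V / 2^11.
Output = V_min + (1157/2048) × range = -2.5 + 0.564941 × 5 V
      = -2.5 V + 2.82471 V = 0.324707 V.

324.7 mV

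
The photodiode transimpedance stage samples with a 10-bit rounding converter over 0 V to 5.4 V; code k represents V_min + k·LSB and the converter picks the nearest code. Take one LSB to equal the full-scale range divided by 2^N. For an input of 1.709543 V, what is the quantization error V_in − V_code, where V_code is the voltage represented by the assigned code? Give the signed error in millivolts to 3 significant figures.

+0.949 mV

Full-scale range = 5.4 V. LSB = 5.4 V / 2^10 ≈ 5.273 mV.
Position in LSBs: (1.709543 − (0)) × 1024/5.4 = 324.1800; rounding gives k = 324.
V_code = V_min + k × range/2^10 = 0 + 324 × 5.4/1024 = 1.708593750 V.
Error = V_in − V_code = 1.709543 − (1.708593750) = +0.949 mV.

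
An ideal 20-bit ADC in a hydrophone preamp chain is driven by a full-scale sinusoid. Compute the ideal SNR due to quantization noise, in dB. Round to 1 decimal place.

122.2 dB

For an ideal N-bit converter with full-scale sine input, SNR = 6.02 N + 1.76 dB. SNR = 6.02 × 20 + 1.76 = 120.40 + 1.76 = 122.16 dB.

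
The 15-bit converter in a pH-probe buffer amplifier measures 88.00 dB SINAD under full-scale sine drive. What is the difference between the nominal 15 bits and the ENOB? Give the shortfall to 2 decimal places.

ENOB = (SINAD − 1.76)/6.02 = (88.00 − 1.76)/6.02 = 14.3256 bits.
Shortfall = 15 − 14.3256 = 0.6744 bits.

0.67 bits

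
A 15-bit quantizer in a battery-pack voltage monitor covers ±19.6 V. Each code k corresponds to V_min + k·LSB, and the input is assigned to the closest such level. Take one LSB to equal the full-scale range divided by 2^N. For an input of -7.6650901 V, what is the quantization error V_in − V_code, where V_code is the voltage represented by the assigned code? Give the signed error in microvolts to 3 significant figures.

−466 µV

Full-scale range = 19.6 V − (-19.6 V) = 39.2 V. LSB = 39.2 V / 2^15 ≈ 1.196 mV.
(-7.6650901 − (-19.6)) / LSB = 11.9349099 × 32768/39.2 = 9976.6104. Nearest integer: k = 9977.
Reconstructed level: -19.6 + 9977 × 39.2/32768 V = -7.6646240234 V.
e = -7.6650901 − (-7.6646240234) = −466 µV.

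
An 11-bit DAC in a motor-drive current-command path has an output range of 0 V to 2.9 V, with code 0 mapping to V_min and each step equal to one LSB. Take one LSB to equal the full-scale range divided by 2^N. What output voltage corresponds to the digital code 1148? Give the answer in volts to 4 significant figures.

1.626 V

Span = 2.9 V. LSB = 2.9 V / 2^11.
V_out = 0 + 1148 × (2.9/2048) V
      = 0 + 1.62559 = 1.62559 V.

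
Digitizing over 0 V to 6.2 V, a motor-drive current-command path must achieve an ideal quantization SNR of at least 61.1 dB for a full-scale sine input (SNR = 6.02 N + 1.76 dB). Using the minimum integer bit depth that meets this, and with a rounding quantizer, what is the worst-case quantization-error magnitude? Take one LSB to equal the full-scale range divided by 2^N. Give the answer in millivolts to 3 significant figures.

V_FS = 6.2 V.
Solving 6.02 N ≥ 61.1 − 1.76: N ≥ 9.857. Round up → N = 10.
LSB = 6.2 V ÷ 2^10 = 6.2/1024 V = 6.0547 mV.
Half an LSB is 3.03 mV.

3.03 mV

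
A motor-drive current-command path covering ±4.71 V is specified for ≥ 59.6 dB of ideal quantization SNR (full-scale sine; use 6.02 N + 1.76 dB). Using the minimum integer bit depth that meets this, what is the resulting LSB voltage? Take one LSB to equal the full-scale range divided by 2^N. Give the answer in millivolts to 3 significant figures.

9.20 mV

Range = 4.71 − (-4.71) = 9.42 V.
6.02 N + 1.76 ≥ 59.6 gives N ≥ 9.608, so the minimum integer is 10.
LSB = 9.42 V / 2^10 = 9.20 mV.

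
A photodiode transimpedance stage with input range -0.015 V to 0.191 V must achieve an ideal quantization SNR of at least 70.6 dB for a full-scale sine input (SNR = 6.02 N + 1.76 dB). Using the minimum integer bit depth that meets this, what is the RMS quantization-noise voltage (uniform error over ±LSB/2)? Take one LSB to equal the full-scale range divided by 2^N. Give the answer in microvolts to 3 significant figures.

14.5 µV

The full-scale span is 0.191 − (-0.015) = 0.206 V.
6.02 N + 1.76 ≥ 70.6 gives N ≥ 11.435, so the minimum integer is 12.
LSB = 0.206 V / 2^12 = 50.293 µV.
RMS noise = LSB/√12 = 14.5 µV.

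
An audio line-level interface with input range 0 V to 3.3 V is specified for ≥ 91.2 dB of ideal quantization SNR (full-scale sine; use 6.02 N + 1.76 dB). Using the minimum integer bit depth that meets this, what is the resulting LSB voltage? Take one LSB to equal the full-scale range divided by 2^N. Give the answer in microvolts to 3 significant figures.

Span = 3.3 V.
6.02 N + 1.76 ≥ 91.2 gives N ≥ 14.857, so the minimum integer is 15.
Step size = 3.3/32768 V = 101 µV.

101 µV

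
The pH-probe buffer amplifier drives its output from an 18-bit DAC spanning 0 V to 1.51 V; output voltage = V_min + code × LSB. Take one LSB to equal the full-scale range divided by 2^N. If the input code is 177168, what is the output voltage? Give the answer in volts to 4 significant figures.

1.021 V

Full-scale range = 1.51 V. LSB = 1.51 V / 2^18.
V_out = 0 + 177168 × (1.51/262144) V
      = 0 + 1.02052 = 1.02052 V.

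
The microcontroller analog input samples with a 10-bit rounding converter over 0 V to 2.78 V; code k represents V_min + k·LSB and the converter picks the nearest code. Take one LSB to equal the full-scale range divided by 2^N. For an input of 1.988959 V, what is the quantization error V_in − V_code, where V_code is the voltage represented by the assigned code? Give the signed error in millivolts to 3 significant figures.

Span = 2.78 V. LSB = 2.78 V / 2^10 ≈ 2.715 mV.
(1.988959 − (0)) / LSB = 1.988959 × 1024/2.78 = 732.6237. Nearest integer: k = 733.
V_code = 0 + (733/1024) × 2.78 = 1.989980469 V.
e = 1.988959 − (1.989980469) = −1.02 mV.

−1.02 mV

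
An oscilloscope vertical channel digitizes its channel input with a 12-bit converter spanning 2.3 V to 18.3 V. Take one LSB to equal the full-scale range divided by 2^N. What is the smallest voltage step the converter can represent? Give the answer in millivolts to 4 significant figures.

Span: 18.3 V − (2.3 V) = 16 V.
There are 2^12 = 4096 steps.
One LSB is 16 V / 4096 = 3.906 mV.

3.906 mV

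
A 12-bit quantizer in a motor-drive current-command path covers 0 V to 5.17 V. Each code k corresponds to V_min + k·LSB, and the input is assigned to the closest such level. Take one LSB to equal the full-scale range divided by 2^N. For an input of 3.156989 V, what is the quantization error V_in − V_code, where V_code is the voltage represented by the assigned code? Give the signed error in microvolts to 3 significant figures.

V_FS = 5.17 V. LSB = 5.17 V / 2^12 ≈ 1.262 mV.
Position in LSBs: (3.156989 − (0)) × 4096/5.17 = 2501.1658; rounding gives k = 2501.
Reconstructed level: 0 + 2501 × 5.17/4096 V = 3.156779785 V.
e = 3.156989 − (3.156779785) = +209 µV.

+209 µV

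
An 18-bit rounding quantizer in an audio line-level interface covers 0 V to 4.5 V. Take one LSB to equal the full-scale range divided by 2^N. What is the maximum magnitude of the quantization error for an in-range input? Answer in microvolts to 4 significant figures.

Full-scale range = 4.5 V.
LSB = 4.5 V / 2^18 = 17.1661 µV.
|e|_max = LSB/2 = 8.583 µV.

8.583 µV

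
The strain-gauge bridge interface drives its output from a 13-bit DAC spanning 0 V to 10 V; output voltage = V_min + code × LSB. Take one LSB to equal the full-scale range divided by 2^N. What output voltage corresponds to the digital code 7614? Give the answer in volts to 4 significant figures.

Range is 10 V. LSB = 10 V / 2^13.
Output = V_min + (7614/8192) × range = 0 + 0.929443 × 10 V
      = 0 V + 9.29443 V = 9.29443 V.

9.294 V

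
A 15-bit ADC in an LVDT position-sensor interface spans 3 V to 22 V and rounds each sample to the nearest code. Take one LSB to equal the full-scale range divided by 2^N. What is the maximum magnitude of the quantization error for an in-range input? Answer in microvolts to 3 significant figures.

290 µV

The full-scale span is 22 − (3) = 19 V.
Step size = 19/32768 V = 0.57983 mV.
A rounding quantizer has |error| ≤ LSB/2 = 290 µV.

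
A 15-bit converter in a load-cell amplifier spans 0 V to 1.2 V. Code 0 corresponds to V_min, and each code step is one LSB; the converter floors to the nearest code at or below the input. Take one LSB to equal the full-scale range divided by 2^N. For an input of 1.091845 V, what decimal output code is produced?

29814

Full-scale range = 1.2 V. LSB = 1.2 V / 2^15 ≈ 36.62 µV.
(V_in − V_min) × 2^15/range = (1.091845 − (0)) × 32768/1.2 = 29814.647.
Floor → code = 29814.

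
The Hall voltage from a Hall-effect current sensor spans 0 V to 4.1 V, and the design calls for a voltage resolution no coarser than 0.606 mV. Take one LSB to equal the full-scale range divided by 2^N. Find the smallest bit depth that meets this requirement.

13 bits

Range is 4.1 V.
4.1 V / 0.606 mV = 6766. Since 2^12 = 4096 and 2^13 = 8192, N = 13.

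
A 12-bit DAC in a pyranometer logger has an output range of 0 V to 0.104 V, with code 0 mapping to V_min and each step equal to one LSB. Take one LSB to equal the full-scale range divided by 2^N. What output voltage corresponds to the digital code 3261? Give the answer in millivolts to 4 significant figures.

Full-scale range = 0.104 V. LSB = 0.104 V / 2^12.
V_out = 0 + 3261 × (0.104/4096) V
      = 0 V + 0.0827988 V = 0.0827988 V.

82.80 mV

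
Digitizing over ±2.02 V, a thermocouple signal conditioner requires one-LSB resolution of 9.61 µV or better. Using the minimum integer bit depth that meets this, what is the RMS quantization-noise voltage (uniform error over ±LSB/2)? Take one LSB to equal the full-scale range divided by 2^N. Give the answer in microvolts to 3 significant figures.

2.22 µV

The full-scale span is 2.02 − (-2.02) = 4.04 V.
Levels needed ≥ 4.04/9.61 µV = 420400. 2^19 = 524288 suffices, so N_min = 19.
Step size = 4.04/524288 V = 7.7057 µV.
σ_q = LSB/√12 = 7.7057 µV/3.4641 = 2.22 µV.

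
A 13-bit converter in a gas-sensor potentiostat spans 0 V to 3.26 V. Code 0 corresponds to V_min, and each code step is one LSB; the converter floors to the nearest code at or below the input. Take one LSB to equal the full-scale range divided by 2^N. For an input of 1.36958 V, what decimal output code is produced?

3441

Full-scale range = 3.26 V. LSB = 3.26 V / 2^13 ≈ 397.9 µV.
V_in − V_min = 1.36958 − (0) = 1.36958 V.
Divide by LSB: 1.36958 × 8192/3.26 = 3441.5949.
Truncating gives code 3441.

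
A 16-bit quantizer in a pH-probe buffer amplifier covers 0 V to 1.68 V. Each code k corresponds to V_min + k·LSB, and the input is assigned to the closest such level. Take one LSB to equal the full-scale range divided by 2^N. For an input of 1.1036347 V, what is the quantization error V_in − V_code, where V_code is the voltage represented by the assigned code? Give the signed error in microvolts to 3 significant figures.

Range is 1.68 V. LSB = 1.68 V / 2^16 ≈ 25.63 µV.
Position in LSBs: (1.1036347 − (0)) × 65536/1.68 = 43052.2641; rounding gives k = 43052.
Reconstructed level: 0 + 43052 × 1.68/65536 V = 1.1036279297 V.
V_in − V_code = 1.1036347 − (1.1036279297) = +6.77 µV.

+6.77 µV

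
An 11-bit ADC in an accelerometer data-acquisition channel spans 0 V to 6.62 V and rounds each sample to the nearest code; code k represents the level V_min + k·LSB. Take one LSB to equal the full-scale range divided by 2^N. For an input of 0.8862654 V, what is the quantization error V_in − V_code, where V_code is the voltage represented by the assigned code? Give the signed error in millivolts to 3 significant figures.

+0.582 mV

Full-scale range = 6.62 V. LSB = 6.62 V / 2^11 ≈ 3.232 mV.
Position in LSBs: (0.8862654 − (0)) × 2048/6.62 = 274.1800; rounding gives k = 274.
V_code = 0 + (274/2048) × 6.62 = 0.8856835938 V.
V_in − V_code = 0.8862654 − (0.8856835938) = +0.582 mV.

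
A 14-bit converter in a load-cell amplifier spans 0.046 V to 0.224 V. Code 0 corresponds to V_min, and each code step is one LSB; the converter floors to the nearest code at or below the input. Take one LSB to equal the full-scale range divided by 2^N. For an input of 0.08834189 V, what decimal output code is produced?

Span: 0.224 V − (0.046 V) = 0.178 V. LSB = 0.178 V / 2^14 ≈ 10.86 µV.
(V_in − V_min) × 2^14/range = (0.08834189 − (0.046)) × 16384/0.178 = 3897.357.
Floor → code = 3897.

3897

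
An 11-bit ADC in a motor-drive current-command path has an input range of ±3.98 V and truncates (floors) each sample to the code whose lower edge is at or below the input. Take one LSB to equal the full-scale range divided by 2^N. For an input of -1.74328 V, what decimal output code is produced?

575

Full-scale range = 3.98 V − (-3.98 V) = 7.96 V. LSB = 7.96 V / 2^11 ≈ 3.887 mV.
code = ⌊(V_in − V_min)/LSB⌋ = ⌊(V_in − V_min) × 2^11 / range⌋
     = ⌊(-1.74328 − (-3.98)) × 2048 / 7.96⌋ = ⌊2.23672 × 2048/7.96⌋
     = ⌊575.478⌋ = 575.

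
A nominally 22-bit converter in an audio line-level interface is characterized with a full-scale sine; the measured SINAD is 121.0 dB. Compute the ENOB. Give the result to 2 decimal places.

19.81 bits

ENOB = (121.0 − 1.76)/6.02 = 19.8073 bits.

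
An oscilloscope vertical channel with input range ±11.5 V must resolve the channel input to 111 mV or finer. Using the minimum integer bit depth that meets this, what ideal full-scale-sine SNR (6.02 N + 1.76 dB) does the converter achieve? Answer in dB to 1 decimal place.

Full-scale range = 11.5 V − (-11.5 V) = 23 V.
Need 2^N ≥ 23 V / 111 mV = 207.2 → N_min = 8.
Ideal SNR at N = 8: 6.02·8 + 1.76 = 49.9 dB.

49.9 dB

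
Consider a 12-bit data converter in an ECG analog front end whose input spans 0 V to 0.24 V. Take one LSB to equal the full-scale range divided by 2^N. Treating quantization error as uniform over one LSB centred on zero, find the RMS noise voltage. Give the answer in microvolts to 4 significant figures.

Range is 0.24 V.
One LSB is 0.24 V / 4096 = 58.5938 µV.
For a uniform distribution on [−LSB/2, +LSB/2], V_rms = LSB/√12 = 58.5938 µV/3.4641 = 16.91 µV.

16.91 µV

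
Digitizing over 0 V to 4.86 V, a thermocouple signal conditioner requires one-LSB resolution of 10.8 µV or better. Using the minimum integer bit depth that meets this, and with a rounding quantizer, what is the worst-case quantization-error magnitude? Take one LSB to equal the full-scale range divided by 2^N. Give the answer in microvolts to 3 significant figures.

4.63 µV

Full-scale range = 4.86 V.
Need 2^N ≥ 4.86 V / 10.8 µV = 450000 → N_min = 19.
LSB = 4.86 V ÷ 2^19 = 4.86/524288 V = 9.2697 µV.
|e|_max = LSB/2 = 4.63 µV.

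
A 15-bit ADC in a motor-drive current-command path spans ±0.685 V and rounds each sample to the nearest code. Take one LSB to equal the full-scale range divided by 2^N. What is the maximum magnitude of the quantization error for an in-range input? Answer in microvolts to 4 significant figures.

Span: 0.685 V − (-0.685 V) = 1.37 V.
LSB = 1.37 V ÷ 2^15 = 1.37/32768 V = 41.8091 µV.
|e|_max = LSB/2 = 20.90 µV.

20.90 µV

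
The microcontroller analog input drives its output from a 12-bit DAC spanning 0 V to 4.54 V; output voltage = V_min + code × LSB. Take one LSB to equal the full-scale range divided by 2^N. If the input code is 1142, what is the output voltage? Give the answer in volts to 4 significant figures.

1.266 V

V_FS = 4.54 V. LSB = 4.54 V / 2^12.
V_out = 0 + 1142 × (4.54/4096) V
      = 0 + 1.26579 = 1.26579 V.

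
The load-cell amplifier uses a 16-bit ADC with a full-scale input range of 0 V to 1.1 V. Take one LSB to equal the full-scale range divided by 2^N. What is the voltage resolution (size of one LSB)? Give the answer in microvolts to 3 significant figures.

Span = 1.1 V.
Number of codes = 2^16 = 65536.
One LSB is 1.1 V / 65536 = 16.8 µV.

16.8 µV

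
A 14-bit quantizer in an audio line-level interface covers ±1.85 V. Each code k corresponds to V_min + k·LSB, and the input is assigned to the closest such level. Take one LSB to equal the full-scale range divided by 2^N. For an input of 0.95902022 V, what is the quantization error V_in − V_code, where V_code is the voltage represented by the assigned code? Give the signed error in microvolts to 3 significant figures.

The full-scale span is 1.85 − (-1.85) = 3.7 V. LSB = 3.7 V / 2^14 ≈ 225.8 µV.
Position in LSBs: (0.95902022 − (-1.85)) × 16384/3.7 = 12438.6452; rounding gives k = 12439.
V_code = -1.85 + (12439/16384) × 3.7 = 0.95910034180 V.
e = 0.95902022 − (0.95910034180) = −80.1 µV.

−80.1 µV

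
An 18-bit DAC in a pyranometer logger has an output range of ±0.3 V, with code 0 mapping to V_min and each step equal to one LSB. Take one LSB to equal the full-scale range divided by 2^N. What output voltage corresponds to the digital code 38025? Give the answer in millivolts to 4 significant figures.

-213.0 mV

Range = 0.3 − (-0.3) = 0.6 V. LSB = 0.6 V / 2^18.
V_out = V_min + code × LSB = -0.3 V + 38025 × 0.6 V / 262144
      = -0.3 + 0.0870323 = -0.212968 V.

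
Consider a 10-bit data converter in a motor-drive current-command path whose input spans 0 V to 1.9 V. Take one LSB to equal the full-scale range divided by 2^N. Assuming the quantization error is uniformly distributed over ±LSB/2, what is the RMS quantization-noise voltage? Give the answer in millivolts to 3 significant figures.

Span = 1.9 V.
LSB = 1.9 V / 2^10 = 1.8555 mV.
V_rms = LSB/√12 = 1.8555 mV / √12 = 0.536 mV.

0.536 mV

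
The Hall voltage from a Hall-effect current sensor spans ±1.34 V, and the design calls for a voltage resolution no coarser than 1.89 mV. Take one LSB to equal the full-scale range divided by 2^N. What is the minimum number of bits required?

The full-scale span is 1.34 − (-1.34) = 2.68 V.
Required number of levels: 2.68/1.89 mV = 1418.0; smallest N with 2^N ≥ that is 11.

11 bits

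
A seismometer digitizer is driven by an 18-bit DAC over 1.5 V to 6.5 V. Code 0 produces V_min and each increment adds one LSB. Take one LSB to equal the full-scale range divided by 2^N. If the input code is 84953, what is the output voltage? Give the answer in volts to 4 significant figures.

3.120 V

Range = 6.5 − (1.5) = 5 V. LSB = 5 V / 2^18.
V_out = V_min + code × LSB = 1.5 V + 84953 × 5 V / 262144
      = 1.5 + 1.62035 = 3.12035 V.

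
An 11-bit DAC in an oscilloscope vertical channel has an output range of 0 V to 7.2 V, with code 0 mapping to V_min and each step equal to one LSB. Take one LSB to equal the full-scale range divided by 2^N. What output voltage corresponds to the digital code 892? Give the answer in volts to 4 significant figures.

3.136 V

Full-scale range = 7.2 V. LSB = 7.2 V / 2^11.
Output = V_min + (892/2048) × range = 0 + 0.435547 × 7.2 V
      = 0 V + 3.13594 V = 3.13594 V.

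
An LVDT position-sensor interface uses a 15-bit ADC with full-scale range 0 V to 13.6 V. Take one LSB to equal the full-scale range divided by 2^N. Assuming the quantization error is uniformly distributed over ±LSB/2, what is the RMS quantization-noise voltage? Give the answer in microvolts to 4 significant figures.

Range is 13.6 V.
Step size = 13.6/32768 V = 415.039 µV.
V_rms = LSB/√12 = 415.039 µV / √12 = 119.8 µV.

119.8 µV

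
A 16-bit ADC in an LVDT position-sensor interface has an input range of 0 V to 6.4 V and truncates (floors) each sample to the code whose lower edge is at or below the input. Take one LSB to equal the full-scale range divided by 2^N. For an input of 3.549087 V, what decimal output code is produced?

36342

Range is 6.4 V. LSB = 6.4 V / 2^16 ≈ 97.66 µV.
V_in − V_min = 3.549087 − (0) = 3.549087 V.
Divide by LSB: 3.549087 × 65536/6.4 = 36342.6509.
Truncating gives code 36342.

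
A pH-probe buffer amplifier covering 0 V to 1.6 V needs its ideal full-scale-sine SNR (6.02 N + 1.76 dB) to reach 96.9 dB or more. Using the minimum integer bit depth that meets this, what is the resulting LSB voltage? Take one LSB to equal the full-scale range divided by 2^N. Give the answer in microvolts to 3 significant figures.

24.4 µV

V_FS = 1.6 V.
6.02 N + 1.76 ≥ 96.9 gives N ≥ 15.804, so the minimum integer is 16.
LSB = 1.6 V ÷ 2^16 = 1.6/65536 V = 24.4 µV.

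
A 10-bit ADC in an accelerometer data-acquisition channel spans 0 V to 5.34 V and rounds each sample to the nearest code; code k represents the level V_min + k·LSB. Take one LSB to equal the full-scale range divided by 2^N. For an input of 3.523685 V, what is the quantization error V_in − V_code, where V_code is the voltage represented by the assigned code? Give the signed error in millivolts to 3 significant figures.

Range is 5.34 V. LSB = 5.34 V / 2^10 ≈ 5.215 mV.
(3.523685 − (0)) / LSB = 3.523685 × 1024/5.34 = 675.7029. Nearest integer: k = 676.
V_code = V_min + k × range/2^10 = 0 + 676 × 5.34/1024 = 3.525234375 V.
V_in − V_code = 3.523685 − (3.525234375) = −1.55 mV.

−1.55 mV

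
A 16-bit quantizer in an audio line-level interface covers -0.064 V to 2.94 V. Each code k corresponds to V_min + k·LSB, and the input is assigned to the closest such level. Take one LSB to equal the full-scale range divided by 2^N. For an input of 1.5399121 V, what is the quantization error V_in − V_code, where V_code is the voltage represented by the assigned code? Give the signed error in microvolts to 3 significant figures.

+15.6 µV

The full-scale span is 2.94 − (-0.064) = 3.004 V. LSB = 3.004 V / 2^16 ≈ 45.84 µV.
(1.5399121 − (-0.064)) / LSB = 1.6039121 × 65536/3.004 = 34991.3393. Nearest integer: k = 34991.
V_code = V_min + k × range/2^16 = -0.064 + 34991 × 3.004/65536 = 1.5398965454 V.
Error = V_in − V_code = 1.5399121 − (1.5398965454) = +15.6 µV.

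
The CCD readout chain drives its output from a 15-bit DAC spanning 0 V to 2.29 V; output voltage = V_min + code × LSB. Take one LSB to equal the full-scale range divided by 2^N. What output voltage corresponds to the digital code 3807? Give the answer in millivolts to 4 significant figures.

Range is 2.29 V. LSB = 2.29 V / 2^15.
V_out = V_min + code × LSB = 0 V + 3807 × 2.29 V / 32768
      = 0 V + 0.266053 V = 0.266053 V.

266.1 mV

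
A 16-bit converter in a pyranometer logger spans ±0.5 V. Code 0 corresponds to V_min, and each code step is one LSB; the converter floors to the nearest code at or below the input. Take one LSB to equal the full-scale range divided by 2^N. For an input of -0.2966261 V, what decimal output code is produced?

The full-scale span is 0.5 − (-0.5) = 1 V. LSB = 1 V / 2^16 ≈ 15.26 µV.
(V_in − V_min) × 2^16/range = (-0.2966261 − (-0.5)) × 65536/1 = 13328.312.
Floor → code = 13328.

13328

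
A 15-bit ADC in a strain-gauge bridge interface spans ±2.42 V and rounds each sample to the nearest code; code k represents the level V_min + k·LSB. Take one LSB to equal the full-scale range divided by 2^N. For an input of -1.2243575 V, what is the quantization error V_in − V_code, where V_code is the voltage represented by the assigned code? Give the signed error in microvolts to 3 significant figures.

Full-scale range = 2.42 V − (-2.42 V) = 4.84 V. LSB = 4.84 V / 2^15 ≈ 147.7 µV.
(V_in − V_min)/LSB = (-1.2243575 − (-2.42)) × 32768/4.84 = 8094.7962 → nearest code k = 8095.
V_code = V_min + k × range/2^15 = -2.42 + 8095 × 4.84/32768 = -1.2243273926 V.
e = -1.2243575 − (-1.2243273926) = −30.1 µV.

−30.1 µV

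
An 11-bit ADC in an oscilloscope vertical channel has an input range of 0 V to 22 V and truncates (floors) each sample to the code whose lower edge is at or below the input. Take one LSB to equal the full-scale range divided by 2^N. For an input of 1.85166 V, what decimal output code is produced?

Span = 22 V. LSB = 22 V / 2^11 ≈ 10.74 mV.
(V_in − V_min) × 2^11/range = (1.85166 − (0)) × 2048/22 = 172.373.
Floor → code = 172.

172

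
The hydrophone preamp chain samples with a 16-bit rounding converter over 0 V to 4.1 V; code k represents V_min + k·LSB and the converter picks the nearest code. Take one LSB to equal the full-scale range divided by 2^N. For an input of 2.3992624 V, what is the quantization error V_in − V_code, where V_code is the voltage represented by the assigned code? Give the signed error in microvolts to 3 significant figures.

Full-scale range = 4.1 V. LSB = 4.1 V / 2^16 ≈ 62.56 µV.
Position in LSBs: (2.3992624 − (0)) × 65536/4.1 = 38350.7465; rounding gives k = 38351.
Reconstructed level: 0 + 38351 × 4.1/65536 V = 2.3992782593 V.
Error = V_in − V_code = 2.3992624 − (2.3992782593) = −15.9 µV.

−15.9 µV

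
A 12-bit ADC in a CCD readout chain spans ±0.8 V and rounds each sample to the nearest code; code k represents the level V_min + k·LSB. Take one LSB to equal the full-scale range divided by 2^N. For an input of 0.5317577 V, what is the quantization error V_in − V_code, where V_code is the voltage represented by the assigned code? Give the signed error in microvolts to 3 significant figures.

Full-scale range = 0.8 V − (-0.8 V) = 1.6 V. LSB = 1.6 V / 2^12 ≈ 390.6 µV.
(0.5317577 − (-0.8)) / LSB = 1.3317577 × 4096/1.6 = 3409.2997. Nearest integer: k = 3409.
V_code = V_min + k × range/2^12 = -0.8 + 3409 × 1.6/4096 = 0.5316406250 V.
Error = V_in − V_code = 0.5317577 − (0.5316406250) = +117 µV.

+117 µV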